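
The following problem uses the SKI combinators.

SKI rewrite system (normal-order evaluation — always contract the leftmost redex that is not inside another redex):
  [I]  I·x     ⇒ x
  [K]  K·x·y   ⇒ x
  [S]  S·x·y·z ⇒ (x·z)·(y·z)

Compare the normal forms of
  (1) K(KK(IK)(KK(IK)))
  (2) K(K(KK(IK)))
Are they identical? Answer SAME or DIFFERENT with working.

Answer: SAME — A ⇓ K(KK), B ⇓ K(KK)

Reduction:
Term A:
  start: K(KK(IK)(KK(IK)))
  step 1: K(K(KK(IK)))
  step 2: K(KK)

Term B:
  start: K(K(KK(IK)))
  step 1: K(KK)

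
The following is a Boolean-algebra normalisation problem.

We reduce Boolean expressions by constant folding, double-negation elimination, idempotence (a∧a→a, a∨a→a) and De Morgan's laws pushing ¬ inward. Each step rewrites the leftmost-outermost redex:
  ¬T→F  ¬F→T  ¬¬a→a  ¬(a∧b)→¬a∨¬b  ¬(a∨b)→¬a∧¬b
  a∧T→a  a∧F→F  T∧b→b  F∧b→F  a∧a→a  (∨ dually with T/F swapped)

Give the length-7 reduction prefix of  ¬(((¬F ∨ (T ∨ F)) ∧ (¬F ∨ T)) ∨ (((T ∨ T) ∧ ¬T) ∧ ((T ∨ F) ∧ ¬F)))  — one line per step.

  start: ¬(((¬F ∨ (T ∨ F)) ∧ (¬F ∨ T)) ∨ (((T ∨ T) ∧ ¬T) ∧ ((T ∨ F) ∧ ¬F)))
  →1  ¬((¬F ∨ (T ∨ F)) ∧ (¬F ∨ T)) ∧ ¬(((T ∨ T) ∧ ¬T) ∧ ((T ∨ F) ∧ ¬F))
  →2  (¬(¬F ∨ (T ∨ F)) ∨ ¬(¬F ∨ T)) ∧ ¬(((T ∨ T) ∧ ¬T) ∧ ((T ∨ F) ∧ ¬F))
  →3  ((¬¬F ∧ ¬(T ∨ F)) ∨ ¬(¬F ∨ T)) ∧ ¬(((T ∨ T) ∧ ¬T) ∧ ((T ∨ F) ∧ ¬F))
  →4  ((F ∧ ¬(T ∨ F)) ∨ ¬(¬F ∨ T)) ∧ ¬(((T ∨ T) ∧ ¬T) ∧ ((T ∨ F) ∧ ¬F))
  →5  (F ∨ ¬(¬F ∨ T)) ∧ ¬(((T ∨ T) ∧ ¬T) ∧ ((T ∨ F) ∧ ¬F))
  →6  ¬(¬F ∨ T) ∧ ¬(((T ∨ T) ∧ ¬T) ∧ ((T ∨ F) ∧ ¬F))
  →7  (¬¬F ∧ ¬T) ∧ ¬(((T ∨ T) ∧ ¬T) ∧ ((T ∨ F) ∧ ¬F))

Answer: after 7 steps: (¬¬F ∧ ¬T) ∧ ¬(((T ∨ T) ∧ ¬T) ∧ ((T ∨ F) ∧ ¬F))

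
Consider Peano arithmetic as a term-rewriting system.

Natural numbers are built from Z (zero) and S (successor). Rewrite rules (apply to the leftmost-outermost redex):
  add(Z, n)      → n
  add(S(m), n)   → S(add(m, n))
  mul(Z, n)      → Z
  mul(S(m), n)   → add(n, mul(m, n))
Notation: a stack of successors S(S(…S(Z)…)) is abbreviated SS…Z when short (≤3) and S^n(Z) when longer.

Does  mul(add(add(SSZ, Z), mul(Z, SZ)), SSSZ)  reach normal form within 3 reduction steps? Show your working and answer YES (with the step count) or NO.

Answer: NO — after 3 steps the term is add(SSSZ, mul(add(add(SZ, Z), mul(Z, SZ)), SSSZ)), not yet normal

Working:
  start: mul(add(add(SSZ, Z), mul(Z, SZ)), SSSZ)
  [1] mul(add(S(add(SZ, Z)), mul(Z, SZ)), SSSZ)
  [2] mul(S(add(add(SZ, Z), mul(Z, SZ))), SSSZ)
  [3] add(SSSZ, mul(add(add(SZ, Z), mul(Z, SZ)), SSSZ))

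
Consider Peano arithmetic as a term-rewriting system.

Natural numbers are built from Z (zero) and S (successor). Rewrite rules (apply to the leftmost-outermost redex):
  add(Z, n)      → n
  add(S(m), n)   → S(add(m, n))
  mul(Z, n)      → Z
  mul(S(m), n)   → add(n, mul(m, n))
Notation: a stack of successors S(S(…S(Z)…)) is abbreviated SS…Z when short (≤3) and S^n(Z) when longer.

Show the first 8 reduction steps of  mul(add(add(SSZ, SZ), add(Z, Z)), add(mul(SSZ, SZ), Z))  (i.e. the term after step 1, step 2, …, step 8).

  start: mul(add(add(SSZ, SZ), add(Z, Z)), add(mul(SSZ, SZ), Z))
  [1] mul(add(S(add(SZ, SZ)), add(Z, Z)), add(mul(SSZ, SZ), Z))
  [2] mul(S(add(add(SZ, SZ), add(Z, Z))), add(mul(SSZ, SZ), Z))
  [3] add(add(mul(SSZ, SZ), Z), mul(add(add(SZ, SZ), add(Z, Z)), add(mul(SSZ, SZ), Z)))
  [4] add(add(add(SZ, mul(SZ, SZ)), Z), mul(add(add(SZ, SZ), add(Z, Z)), add(mul(SSZ, SZ), Z)))
  [5] add(add(S(add(Z, mul(SZ, SZ))), Z), mul(add(add(SZ, SZ), add(Z, Z)), add(mul(SSZ, SZ), Z)))
  [6] add(S(add(add(Z, mul(SZ, SZ)), Z)), mul(add(add(SZ, SZ), add(Z, Z)), add(mul(SSZ, SZ), Z)))
  [7] S(add(add(add(Z, mul(SZ, SZ)), Z), mul(add(add(SZ, SZ), add(Z, Z)), add(mul(SSZ, SZ), Z))))
  [8] S(add(add(mul(SZ, SZ), Z), mul(add(add(SZ, SZ), add(Z, Z)), add(mul(SSZ, SZ), Z))))

Answer: after 8 steps: S(add(add(mul(SZ, SZ), Z), mul(add(add(SZ, SZ), add(Z, Z)), add(mul(SSZ, SZ), Z))))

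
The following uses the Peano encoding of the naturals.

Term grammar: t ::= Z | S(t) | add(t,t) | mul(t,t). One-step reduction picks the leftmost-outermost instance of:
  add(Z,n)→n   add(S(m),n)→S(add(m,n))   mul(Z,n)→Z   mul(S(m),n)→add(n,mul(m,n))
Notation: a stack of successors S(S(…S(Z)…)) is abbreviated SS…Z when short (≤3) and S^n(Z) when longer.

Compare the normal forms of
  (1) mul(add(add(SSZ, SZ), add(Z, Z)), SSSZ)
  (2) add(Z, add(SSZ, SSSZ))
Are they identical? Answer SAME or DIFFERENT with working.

Answer: DIFFERENT — A ⇓ S^9(Z), B ⇓ S^5(Z)

Reduction:
Term A:
  start: mul(add(add(SSZ, SZ), add(Z, Z)), SSSZ)
  [1] mul(add(S(add(SZ, SZ)), add(Z, Z)), SSSZ)
  [2] mul(S(add(add(SZ, SZ), add(Z, Z))), SSSZ)
  [3] add(SSSZ, mul(add(add(SZ, SZ), add(Z, Z)), SSSZ))
  [4] S(add(SSZ, mul(add(add(SZ, SZ), add(Z, Z)), SSSZ)))
  [5] S(S(add(SZ, mul(add(add(SZ, SZ), add(Z, Z)), SSSZ))))
  [6] S(S(S(add(Z, mul(add(add(SZ, SZ), add(Z, Z)), SSSZ)))))
  [7] S(S(S(mul(add(add(SZ, SZ), add(Z, Z)), SSSZ))))
  [8] S(S(S(mul(add(S(add(Z, SZ)), add(Z, Z)), SSSZ))))
  [9] S(S(S(mul(S(add(add(Z, SZ), add(Z, Z))), SSSZ))))
  [10] S(S(S(add(SSSZ, mul(add(add(Z, SZ), add(Z, Z)), SSSZ)))))
  [11] S(S(S(S(add(SSZ, mul(add(add(Z, SZ), add(Z, Z)), SSSZ))))))
  [12] S(S(S(S(S(add(SZ, mul(add(add(Z, SZ), add(Z, Z)), SSSZ)))))))
  [13] S(S(S(S(S(S(add(Z, mul(add(add(Z, SZ), add(Z, Z)), SSSZ))))))))
  [14] S(S(S(S(S(S(mul(add(add(Z, SZ), add(Z, Z)), SSSZ)))))))
  [15] S(S(S(S(S(S(mul(add(SZ, add(Z, Z)), SSSZ)))))))
  [16] S(S(S(S(S(S(mul(S(add(Z, add(Z, Z))), SSSZ)))))))
  [17] S(S(S(S(S(S(add(SSSZ, mul(add(Z, add(Z, Z)), SSSZ))))))))
  [18] S(S(S(S(S(S(S(add(SSZ, mul(add(Z, add(Z, Z)), SSSZ)))))))))
  [19] S(S(S(S(S(S(S(S(add(SZ, mul(add(Z, add(Z, Z)), SSSZ))))))))))
  [20] S(S(S(S(S(S(S(S(S(add(Z, mul(add(Z, add(Z, Z)), SSSZ)))))))))))
  [21] S(S(S(S(S(S(S(S(S(mul(add(Z, add(Z, Z)), SSSZ))))))))))
  [22] S(S(S(S(S(S(S(S(S(mul(add(Z, Z), SSSZ))))))))))
  [23] S(S(S(S(S(S(S(S(S(mul(Z, SSSZ))))))))))
  [24] S^9(Z)

Term B:
  start: add(Z, add(SSZ, SSSZ))
  [1] add(SSZ, SSSZ)
  [2] S(add(SZ, SSSZ))
  [3] S(S(add(Z, SSSZ)))
  [4] S^5(Z)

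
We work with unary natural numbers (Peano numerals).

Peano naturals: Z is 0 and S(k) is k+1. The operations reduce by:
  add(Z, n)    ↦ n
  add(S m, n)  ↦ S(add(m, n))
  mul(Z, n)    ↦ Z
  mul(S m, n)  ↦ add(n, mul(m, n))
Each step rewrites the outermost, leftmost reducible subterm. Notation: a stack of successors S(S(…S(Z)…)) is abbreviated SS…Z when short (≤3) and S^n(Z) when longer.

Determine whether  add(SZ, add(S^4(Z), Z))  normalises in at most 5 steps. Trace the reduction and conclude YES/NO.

Answer: NO — after 5 steps the term is S(S(S(S(add(SZ, Z))))), not yet normal

Reduction:
  start: add(SZ, add(S^4(Z), Z))
  [1] S(add(Z, add(S^4(Z), Z)))
  [2] S(add(S^4(Z), Z))
  [3] S(S(add(SSSZ, Z)))
  [4] S(S(S(add(SSZ, Z))))
  [5] S(S(S(S(add(SZ, Z)))))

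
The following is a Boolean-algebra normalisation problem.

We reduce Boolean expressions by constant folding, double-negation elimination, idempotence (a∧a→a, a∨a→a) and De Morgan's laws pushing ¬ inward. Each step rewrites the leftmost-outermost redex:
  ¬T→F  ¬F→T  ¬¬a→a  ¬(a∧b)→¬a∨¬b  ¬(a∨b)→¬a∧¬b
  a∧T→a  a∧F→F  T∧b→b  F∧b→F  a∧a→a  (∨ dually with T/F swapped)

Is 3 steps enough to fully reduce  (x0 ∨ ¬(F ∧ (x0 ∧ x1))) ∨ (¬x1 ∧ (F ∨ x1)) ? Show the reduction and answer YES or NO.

  start: (x0 ∨ ¬(F ∧ (x0 ∧ x1))) ∨ (¬x1 ∧ (F ∨ x1))
  [1] (x0 ∨ (¬F ∨ ¬(x0 ∧ x1))) ∨ (¬x1 ∧ (F ∨ x1))
  [2] (x0 ∨ (T ∨ ¬(x0 ∧ x1))) ∨ (¬x1 ∧ (F ∨ x1))
  [3] (x0 ∨ T) ∨ (¬x1 ∧ (F ∨ x1))

Answer: NO — after 3 steps the term is (x0 ∨ T) ∨ (¬x1 ∧ (F ∨ x1)), not yet normal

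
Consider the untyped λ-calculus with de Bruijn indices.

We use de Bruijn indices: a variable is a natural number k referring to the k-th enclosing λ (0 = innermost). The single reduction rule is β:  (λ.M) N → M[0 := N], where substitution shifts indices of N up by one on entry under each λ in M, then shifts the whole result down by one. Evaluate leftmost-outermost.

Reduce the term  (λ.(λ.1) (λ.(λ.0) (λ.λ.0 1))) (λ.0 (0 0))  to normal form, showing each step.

  start: (λ.(λ.1) (λ.(λ.0) (λ.λ.0 1))) (λ.0 (0 0))
  →1  (λ.λ.0 (0 0)) (λ.(λ.0) (λ.λ.0 1))
  →2  λ.0 (0 0)

Answer: normal form = λ.0 (0 0)  (in 2 steps)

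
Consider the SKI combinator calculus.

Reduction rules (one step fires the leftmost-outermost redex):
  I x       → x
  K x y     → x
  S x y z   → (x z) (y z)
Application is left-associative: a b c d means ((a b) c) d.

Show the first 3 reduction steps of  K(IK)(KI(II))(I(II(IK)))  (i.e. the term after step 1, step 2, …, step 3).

  start: K(IK)(KI(II))(I(II(IK)))
  →1  IK(I(II(IK)))
  →2  K(I(II(IK)))
  →3  K(II(IK))

Answer: after 3 steps: K(II(IK))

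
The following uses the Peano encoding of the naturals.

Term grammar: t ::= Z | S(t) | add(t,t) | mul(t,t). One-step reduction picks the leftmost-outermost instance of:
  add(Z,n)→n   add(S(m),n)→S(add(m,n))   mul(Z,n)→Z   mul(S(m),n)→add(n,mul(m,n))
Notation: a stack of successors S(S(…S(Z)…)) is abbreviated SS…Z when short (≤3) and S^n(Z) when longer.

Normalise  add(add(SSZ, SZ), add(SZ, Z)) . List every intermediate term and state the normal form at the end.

  start: add(add(SSZ, SZ), add(SZ, Z))
  →1  add(S(add(SZ, SZ)), add(SZ, Z))
  →2  S(add(add(SZ, SZ), add(SZ, Z)))
  →3  S(add(S(add(Z, SZ)), add(SZ, Z)))
  →4  S(S(add(add(Z, SZ), add(SZ, Z))))
  →5  S(S(add(SZ, add(SZ, Z))))
  →6  S(S(S(add(Z, add(SZ, Z)))))
  →7  S(S(S(add(SZ, Z))))
  →8  S(S(S(S(add(Z, Z)))))
  →9  S^4(Z)

Answer: normal form = S^4(Z)  (in 9 steps)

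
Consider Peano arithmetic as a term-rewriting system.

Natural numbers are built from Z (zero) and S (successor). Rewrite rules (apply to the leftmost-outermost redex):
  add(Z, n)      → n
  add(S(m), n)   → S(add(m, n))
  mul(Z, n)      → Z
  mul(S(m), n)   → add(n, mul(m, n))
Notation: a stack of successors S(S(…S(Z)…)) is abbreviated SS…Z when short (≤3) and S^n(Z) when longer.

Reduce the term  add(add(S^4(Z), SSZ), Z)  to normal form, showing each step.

Answer: normal form = S^6(Z)  (in 12 steps)

Derivation:
  start: add(add(S^4(Z), SSZ), Z)
  step 1: add(S(add(SSSZ, SSZ)), Z)
  step 2: S(add(add(SSSZ, SSZ), Z))
  step 3: S(add(S(add(SSZ, SSZ)), Z))
  step 4: S(S(add(add(SSZ, SSZ), Z)))
  step 5: S(S(add(S(add(SZ, SSZ)), Z)))
  step 6: S(S(S(add(add(SZ, SSZ), Z))))
  step 7: S(S(S(add(S(add(Z, SSZ)), Z))))
  step 8: S(S(S(S(add(add(Z, SSZ), Z)))))
  step 9: S(S(S(S(add(SSZ, Z)))))
  step 10: S(S(S(S(S(add(SZ, Z))))))
  step 11: S(S(S(S(S(S(add(Z, Z)))))))
  step 12: S^6(Z)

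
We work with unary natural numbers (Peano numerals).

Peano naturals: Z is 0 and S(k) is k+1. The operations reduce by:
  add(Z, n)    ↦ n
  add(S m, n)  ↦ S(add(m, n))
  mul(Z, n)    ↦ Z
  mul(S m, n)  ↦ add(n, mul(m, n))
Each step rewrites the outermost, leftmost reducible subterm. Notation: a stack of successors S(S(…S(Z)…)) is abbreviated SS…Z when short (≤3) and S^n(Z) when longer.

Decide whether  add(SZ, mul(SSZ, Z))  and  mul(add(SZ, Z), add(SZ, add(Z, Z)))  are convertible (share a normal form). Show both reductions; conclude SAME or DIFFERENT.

Answer: SAME — A ⇓ SZ, B ⇓ SZ

Working:
Term A:
  start: add(SZ, mul(SSZ, Z))
  step 1: S(add(Z, mul(SSZ, Z)))
  step 2: S(mul(SSZ, Z))
  step 3: S(add(Z, mul(SZ, Z)))
  step 4: S(mul(SZ, Z))
  step 5: S(add(Z, mul(Z, Z)))
  step 6: S(mul(Z, Z))
  step 7: SZ

Term B:
  start: mul(add(SZ, Z), add(SZ, add(Z, Z)))
  step 1: mul(S(add(Z, Z)), add(SZ, add(Z, Z)))
  step 2: add(add(SZ, add(Z, Z)), mul(add(Z, Z), add(SZ, add(Z, Z))))
  step 3: add(S(add(Z, add(Z, Z))), mul(add(Z, Z), add(SZ, add(Z, Z))))
  step 4: S(add(add(Z, add(Z, Z)), mul(add(Z, Z), add(SZ, add(Z, Z)))))
  step 5: S(add(add(Z, Z), mul(add(Z, Z), add(SZ, add(Z, Z)))))
  step 6: S(add(Z, mul(add(Z, Z), add(SZ, add(Z, Z)))))
  step 7: S(mul(add(Z, Z), add(SZ, add(Z, Z))))
  step 8: S(mul(Z, add(SZ, add(Z, Z))))
  step 9: SZ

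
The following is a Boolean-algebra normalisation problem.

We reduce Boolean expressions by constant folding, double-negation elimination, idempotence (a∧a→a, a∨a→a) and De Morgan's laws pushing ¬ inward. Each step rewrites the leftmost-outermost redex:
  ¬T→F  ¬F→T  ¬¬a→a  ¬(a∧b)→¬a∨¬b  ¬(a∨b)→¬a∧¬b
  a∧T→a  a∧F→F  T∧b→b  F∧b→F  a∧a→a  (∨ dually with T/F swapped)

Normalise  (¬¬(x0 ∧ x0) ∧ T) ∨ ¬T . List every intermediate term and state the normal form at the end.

Answer: normal form = x0  (in 5 steps)

Reduction:
  start: (¬¬(x0 ∧ x0) ∧ T) ∨ ¬T
  →1  ¬¬(x0 ∧ x0) ∨ ¬T
  →2  (x0 ∧ x0) ∨ ¬T
  →3  x0 ∨ ¬T
  →4  x0 ∨ F
  →5  x0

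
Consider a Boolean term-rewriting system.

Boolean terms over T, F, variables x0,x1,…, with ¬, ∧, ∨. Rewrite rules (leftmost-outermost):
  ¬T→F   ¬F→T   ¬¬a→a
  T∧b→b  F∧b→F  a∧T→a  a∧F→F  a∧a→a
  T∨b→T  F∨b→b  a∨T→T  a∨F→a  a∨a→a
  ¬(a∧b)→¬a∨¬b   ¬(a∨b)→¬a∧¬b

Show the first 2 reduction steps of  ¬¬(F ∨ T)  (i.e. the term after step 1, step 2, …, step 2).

  start: ¬¬(F ∨ T)
  →1  F ∨ T
  →2  T

Answer: after 2 steps: T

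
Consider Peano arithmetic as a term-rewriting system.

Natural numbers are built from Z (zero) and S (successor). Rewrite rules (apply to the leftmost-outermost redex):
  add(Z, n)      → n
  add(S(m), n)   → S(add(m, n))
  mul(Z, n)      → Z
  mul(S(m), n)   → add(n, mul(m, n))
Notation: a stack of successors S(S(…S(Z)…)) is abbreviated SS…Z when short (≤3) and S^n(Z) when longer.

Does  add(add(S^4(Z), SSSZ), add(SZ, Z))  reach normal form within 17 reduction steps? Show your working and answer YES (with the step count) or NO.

  start: add(add(S^4(Z), SSSZ), add(SZ, Z))
  step 1: add(S(add(SSSZ, SSSZ)), add(SZ, Z))
  step 2: S(add(add(SSSZ, SSSZ), add(SZ, Z)))
  step 3: S(add(S(add(SSZ, SSSZ)), add(SZ, Z)))
  step 4: S(S(add(add(SSZ, SSSZ), add(SZ, Z))))
  step 5: S(S(add(S(add(SZ, SSSZ)), add(SZ, Z))))
  step 6: S(S(S(add(add(SZ, SSSZ), add(SZ, Z)))))
  step 7: S(S(S(add(S(add(Z, SSSZ)), add(SZ, Z)))))
  step 8: S(S(S(S(add(add(Z, SSSZ), add(SZ, Z))))))
  step 9: S(S(S(S(add(SSSZ, add(SZ, Z))))))
  step 10: S(S(S(S(S(add(SSZ, add(SZ, Z)))))))
  step 11: S(S(S(S(S(S(add(SZ, add(SZ, Z))))))))
  step 12: S(S(S(S(S(S(S(add(Z, add(SZ, Z)))))))))
  step 13: S(S(S(S(S(S(S(add(SZ, Z))))))))
  step 14: S(S(S(S(S(S(S(S(add(Z, Z)))))))))
  step 15: S^8(Z)

Answer: YES — reaches normal form S^8(Z) in 15 ≤ 17 steps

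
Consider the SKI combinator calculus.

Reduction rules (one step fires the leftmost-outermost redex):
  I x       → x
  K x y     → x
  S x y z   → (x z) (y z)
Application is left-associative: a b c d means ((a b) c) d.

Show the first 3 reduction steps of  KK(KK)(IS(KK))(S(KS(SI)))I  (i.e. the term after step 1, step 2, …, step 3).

Answer: after 3 steps: S(KK)I

Derivation:
  start: KK(KK)(IS(KK))(S(KS(SI)))I
  [1] K(IS(KK))(S(KS(SI)))I
  [2] IS(KK)I
  [3] S(KK)I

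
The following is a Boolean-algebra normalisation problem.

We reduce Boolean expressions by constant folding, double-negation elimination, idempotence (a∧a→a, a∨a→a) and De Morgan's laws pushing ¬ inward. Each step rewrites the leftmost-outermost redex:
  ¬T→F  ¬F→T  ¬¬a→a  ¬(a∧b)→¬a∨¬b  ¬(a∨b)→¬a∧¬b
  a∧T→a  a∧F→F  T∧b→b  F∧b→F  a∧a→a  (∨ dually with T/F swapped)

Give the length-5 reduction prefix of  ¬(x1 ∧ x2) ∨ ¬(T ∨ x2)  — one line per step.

Answer: after 5 steps: ¬x1 ∨ ¬x2

Working:
  start: ¬(x1 ∧ x2) ∨ ¬(T ∨ x2)
  step 1: (¬x1 ∨ ¬x2) ∨ ¬(T ∨ x2)
  step 2: (¬x1 ∨ ¬x2) ∨ (¬T ∧ ¬x2)
  step 3: (¬x1 ∨ ¬x2) ∨ (F ∧ ¬x2)
  step 4: (¬x1 ∨ ¬x2) ∨ F
  step 5: ¬x1 ∨ ¬x2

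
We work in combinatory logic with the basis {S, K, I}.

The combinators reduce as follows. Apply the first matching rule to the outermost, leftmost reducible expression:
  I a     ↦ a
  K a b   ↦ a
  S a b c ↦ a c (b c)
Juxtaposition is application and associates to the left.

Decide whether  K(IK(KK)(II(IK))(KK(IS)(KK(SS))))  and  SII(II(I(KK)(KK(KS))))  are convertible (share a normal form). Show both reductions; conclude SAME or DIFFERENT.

Answer: SAME — A ⇓ KK, B ⇓ KK

Derivation:
Term A:
  start: K(IK(KK)(II(IK))(KK(IS)(KK(SS))))
  step 1: K(K(KK)(II(IK))(KK(IS)(KK(SS))))
  step 2: K(KK(KK(IS)(KK(SS))))
  step 3: KK

Term B:
  start: SII(II(I(KK)(KK(KS))))
  step 1: I(II(I(KK)(KK(KS))))(I(II(I(KK)(KK(KS)))))
  step 2: II(I(KK)(KK(KS)))(I(II(I(KK)(KK(KS)))))
  step 3: I(I(KK)(KK(KS)))(I(II(I(KK)(KK(KS)))))
  step 4: I(KK)(KK(KS))(I(II(I(KK)(KK(KS)))))
  step 5: KK(KK(KS))(I(II(I(KK)(KK(KS)))))
  step 6: K(I(II(I(KK)(KK(KS)))))
  step 7: K(II(I(KK)(KK(KS))))
  step 8: K(I(I(KK)(KK(KS))))
  step 9: K(I(KK)(KK(KS)))
  step 10: K(KK(KK(KS)))
  step 11: KK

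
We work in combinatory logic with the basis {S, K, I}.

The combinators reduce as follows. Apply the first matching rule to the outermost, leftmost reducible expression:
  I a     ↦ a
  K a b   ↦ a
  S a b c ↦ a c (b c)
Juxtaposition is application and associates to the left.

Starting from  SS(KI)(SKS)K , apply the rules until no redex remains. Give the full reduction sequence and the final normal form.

Answer: normal form = KK  (in 6 steps)

Reduction:
  start: SS(KI)(SKS)K
  [1] S(SKS)(KI(SKS))K
  [2] SKSK(KI(SKS)K)
  [3] KK(SK)(KI(SKS)K)
  [4] K(KI(SKS)K)
  [5] K(IK)
  [6] KK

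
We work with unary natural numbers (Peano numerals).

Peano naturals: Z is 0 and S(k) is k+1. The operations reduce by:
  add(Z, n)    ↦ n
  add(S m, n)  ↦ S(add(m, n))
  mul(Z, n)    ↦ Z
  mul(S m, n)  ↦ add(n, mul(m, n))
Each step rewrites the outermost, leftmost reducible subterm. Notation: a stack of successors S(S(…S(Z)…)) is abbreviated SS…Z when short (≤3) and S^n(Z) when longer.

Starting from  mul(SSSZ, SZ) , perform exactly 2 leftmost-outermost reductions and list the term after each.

  start: mul(SSSZ, SZ)
  →1  add(SZ, mul(SSZ, SZ))
  →2  S(add(Z, mul(SSZ, SZ)))

Answer: after 2 steps: S(add(Z, mul(SSZ, SZ)))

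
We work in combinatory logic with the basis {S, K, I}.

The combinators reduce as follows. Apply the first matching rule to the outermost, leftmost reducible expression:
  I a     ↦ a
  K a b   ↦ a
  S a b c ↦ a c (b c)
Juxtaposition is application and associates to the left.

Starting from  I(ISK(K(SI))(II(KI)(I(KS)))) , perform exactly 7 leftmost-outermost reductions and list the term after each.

  start: I(ISK(K(SI))(II(KI)(I(KS))))
  step 1: ISK(K(SI))(II(KI)(I(KS)))
  step 2: SK(K(SI))(II(KI)(I(KS)))
  step 3: K(II(KI)(I(KS)))(K(SI)(II(KI)(I(KS))))
  step 4: II(KI)(I(KS))
  step 5: I(KI)(I(KS))
  step 6: KI(I(KS))
  step 7: I

Answer: after 7 steps: I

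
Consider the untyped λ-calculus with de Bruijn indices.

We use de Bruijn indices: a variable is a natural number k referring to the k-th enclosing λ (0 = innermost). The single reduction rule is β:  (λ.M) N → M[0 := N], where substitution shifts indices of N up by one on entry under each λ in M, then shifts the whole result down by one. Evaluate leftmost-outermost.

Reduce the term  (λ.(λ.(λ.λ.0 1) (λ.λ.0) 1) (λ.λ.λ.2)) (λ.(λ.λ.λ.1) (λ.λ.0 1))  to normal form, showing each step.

Answer: normal form = λ.λ.1  (in 6 steps)

Working:
  start: (λ.(λ.(λ.λ.0 1) (λ.λ.0) 1) (λ.λ.λ.2)) (λ.(λ.λ.λ.1) (λ.λ.0 1))
  →1  (λ.(λ.λ.0 1) (λ.λ.0) (λ.(λ.λ.λ.1) (λ.λ.0 1))) (λ.λ.λ.2)
  →2  (λ.λ.0 1) (λ.λ.0) (λ.(λ.λ.λ.1) (λ.λ.0 1))
  →3  (λ.0 (λ.λ.0)) (λ.(λ.λ.λ.1) (λ.λ.0 1))
  →4  (λ.(λ.λ.λ.1) (λ.λ.0 1)) (λ.λ.0)
  →5  (λ.λ.λ.1) (λ.λ.0 1)
  →6  λ.λ.1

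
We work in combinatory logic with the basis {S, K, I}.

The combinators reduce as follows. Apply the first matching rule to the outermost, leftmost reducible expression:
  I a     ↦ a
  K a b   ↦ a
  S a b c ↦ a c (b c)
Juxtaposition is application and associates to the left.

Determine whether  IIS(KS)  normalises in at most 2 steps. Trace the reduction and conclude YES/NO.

Answer: YES — reaches normal form S(KS) in 2 ≤ 2 steps

Reduction:
  start: IIS(KS)
  →1  IS(KS)
  →2  S(KS)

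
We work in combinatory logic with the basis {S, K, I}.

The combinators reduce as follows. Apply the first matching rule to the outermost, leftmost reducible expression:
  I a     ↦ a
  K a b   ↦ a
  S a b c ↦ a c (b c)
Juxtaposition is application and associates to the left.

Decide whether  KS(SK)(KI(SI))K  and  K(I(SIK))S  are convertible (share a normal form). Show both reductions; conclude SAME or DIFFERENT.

Answer: SAME — A ⇓ SIK, B ⇓ SIK

Reduction:
Term A:
  start: KS(SK)(KI(SI))K
  [1] S(KI(SI))K
  [2] SIK

Term B:
  start: K(I(SIK))S
  [1] I(SIK)
  [2] SIK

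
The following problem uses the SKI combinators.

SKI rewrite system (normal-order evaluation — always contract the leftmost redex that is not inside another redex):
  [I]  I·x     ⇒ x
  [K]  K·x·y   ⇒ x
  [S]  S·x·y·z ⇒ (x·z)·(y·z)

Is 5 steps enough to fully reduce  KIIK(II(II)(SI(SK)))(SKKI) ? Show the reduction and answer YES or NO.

  start: KIIK(II(II)(SI(SK)))(SKKI)
  →1  IK(II(II)(SI(SK)))(SKKI)
  →2  K(II(II)(SI(SK)))(SKKI)
  →3  II(II)(SI(SK))
  →4  I(II)(SI(SK))
  →5  II(SI(SK))

Answer: NO — after 5 steps the term is II(SI(SK)), not yet normal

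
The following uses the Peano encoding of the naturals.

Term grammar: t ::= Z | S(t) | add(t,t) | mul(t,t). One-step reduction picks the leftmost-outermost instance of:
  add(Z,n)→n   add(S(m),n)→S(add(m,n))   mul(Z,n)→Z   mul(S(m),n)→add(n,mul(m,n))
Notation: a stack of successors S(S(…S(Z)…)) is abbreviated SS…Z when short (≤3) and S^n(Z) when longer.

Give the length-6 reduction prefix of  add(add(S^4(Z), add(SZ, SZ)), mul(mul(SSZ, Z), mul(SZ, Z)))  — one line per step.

Answer: after 6 steps: S(S(S(add(add(SZ, add(SZ, SZ)), mul(mul(SSZ, Z), mul(SZ, Z))))))

Derivation:
  start: add(add(S^4(Z), add(SZ, SZ)), mul(mul(SSZ, Z), mul(SZ, Z)))
  step 1: add(S(add(SSSZ, add(SZ, SZ))), mul(mul(SSZ, Z), mul(SZ, Z)))
  step 2: S(add(add(SSSZ, add(SZ, SZ)), mul(mul(SSZ, Z), mul(SZ, Z))))
  step 3: S(add(S(add(SSZ, add(SZ, SZ))), mul(mul(SSZ, Z), mul(SZ, Z))))
  step 4: S(S(add(add(SSZ, add(SZ, SZ)), mul(mul(SSZ, Z), mul(SZ, Z)))))
  step 5: S(S(add(S(add(SZ, add(SZ, SZ))), mul(mul(SSZ, Z), mul(SZ, Z)))))
  step 6: S(S(S(add(add(SZ, add(SZ, SZ)), mul(mul(SSZ, Z), mul(SZ, Z))))))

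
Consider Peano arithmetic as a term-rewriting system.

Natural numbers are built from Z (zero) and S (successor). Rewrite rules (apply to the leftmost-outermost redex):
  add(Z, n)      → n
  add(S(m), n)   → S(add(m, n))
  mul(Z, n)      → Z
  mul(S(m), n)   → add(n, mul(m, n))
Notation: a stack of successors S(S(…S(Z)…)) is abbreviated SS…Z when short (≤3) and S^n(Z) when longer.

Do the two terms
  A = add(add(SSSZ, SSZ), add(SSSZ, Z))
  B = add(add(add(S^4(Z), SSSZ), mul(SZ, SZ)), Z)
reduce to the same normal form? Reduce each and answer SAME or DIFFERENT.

Term A:
  start: add(add(SSSZ, SSZ), add(SSSZ, Z))
  [1] add(S(add(SSZ, SSZ)), add(SSSZ, Z))
  [2] S(add(add(SSZ, SSZ), add(SSSZ, Z)))
  [3] S(add(S(add(SZ, SSZ)), add(SSSZ, Z)))
  [4] S(S(add(add(SZ, SSZ), add(SSSZ, Z))))
  [5] S(S(add(S(add(Z, SSZ)), add(SSSZ, Z))))
  [6] S(S(S(add(add(Z, SSZ), add(SSSZ, Z)))))
  [7] S(S(S(add(SSZ, add(SSSZ, Z)))))
  [8] S(S(S(S(add(SZ, add(SSSZ, Z))))))
  [9] S(S(S(S(S(add(Z, add(SSSZ, Z)))))))
  [10] S(S(S(S(S(add(SSSZ, Z))))))
  [11] S(S(S(S(S(S(add(SSZ, Z)))))))
  [12] S(S(S(S(S(S(S(add(SZ, Z))))))))
  [13] S(S(S(S(S(S(S(S(add(Z, Z)))))))))
  [14] S^8(Z)

Term B:
  start: add(add(add(S^4(Z), SSSZ), mul(SZ, SZ)), Z)
  [1] add(add(S(add(SSSZ, SSSZ)), mul(SZ, SZ)), Z)
  [2] add(S(add(add(SSSZ, SSSZ), mul(SZ, SZ))), Z)
  [3] S(add(add(add(SSSZ, SSSZ), mul(SZ, SZ)), Z))
  [4] S(add(add(S(add(SSZ, SSSZ)), mul(SZ, SZ)), Z))
  [5] S(add(S(add(add(SSZ, SSSZ), mul(SZ, SZ))), Z))
  [6] S(S(add(add(add(SSZ, SSSZ), mul(SZ, SZ)), Z)))
  [7] S(S(add(add(S(add(SZ, SSSZ)), mul(SZ, SZ)), Z)))
  [8] S(S(add(S(add(add(SZ, SSSZ), mul(SZ, SZ))), Z)))
  [9] S(S(S(add(add(add(SZ, SSSZ), mul(SZ, SZ)), Z))))
  [10] S(S(S(add(add(S(add(Z, SSSZ)), mul(SZ, SZ)), Z))))
  [11] S(S(S(add(S(add(add(Z, SSSZ), mul(SZ, SZ))), Z))))
  [12] S(S(S(S(add(add(add(Z, SSSZ), mul(SZ, SZ)), Z)))))
  [13] S(S(S(S(add(add(SSSZ, mul(SZ, SZ)), Z)))))
  [14] S(S(S(S(add(S(add(SSZ, mul(SZ, SZ))), Z)))))
  [15] S(S(S(S(S(add(add(SSZ, mul(SZ, SZ)), Z))))))
  [16] S(S(S(S(S(add(S(add(SZ, mul(SZ, SZ))), Z))))))
  [17] S(S(S(S(S(S(add(add(SZ, mul(SZ, SZ)), Z)))))))
  [18] S(S(S(S(S(S(add(S(add(Z, mul(SZ, SZ))), Z)))))))
  [19] S(S(S(S(S(S(S(add(add(Z, mul(SZ, SZ)), Z))))))))
  [20] S(S(S(S(S(S(S(add(mul(SZ, SZ), Z))))))))
  [21] S(S(S(S(S(S(S(add(add(SZ, mul(Z, SZ)), Z))))))))
  [22] S(S(S(S(S(S(S(add(S(add(Z, mul(Z, SZ))), Z))))))))
  [23] S(S(S(S(S(S(S(S(add(add(Z, mul(Z, SZ)), Z)))))))))
  [24] S(S(S(S(S(S(S(S(add(mul(Z, SZ), Z)))))))))
  [25] S(S(S(S(S(S(S(S(add(Z, Z)))))))))
  [26] S^8(Z)

Answer: SAME — A ⇓ S^8(Z), B ⇓ S^8(Z)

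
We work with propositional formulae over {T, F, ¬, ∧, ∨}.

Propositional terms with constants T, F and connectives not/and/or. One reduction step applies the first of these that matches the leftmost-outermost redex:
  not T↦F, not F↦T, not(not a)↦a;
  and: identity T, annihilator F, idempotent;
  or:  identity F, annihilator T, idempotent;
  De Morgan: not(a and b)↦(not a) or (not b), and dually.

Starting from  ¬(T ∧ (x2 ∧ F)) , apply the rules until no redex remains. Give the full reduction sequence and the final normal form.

Answer: normal form = T  (in 6 steps)

Working:
  start: ¬(T ∧ (x2 ∧ F))
  step 1: ¬T ∨ ¬(x2 ∧ F)
  step 2: F ∨ ¬(x2 ∧ F)
  step 3: ¬(x2 ∧ F)
  step 4: ¬x2 ∨ ¬F
  step 5: ¬x2 ∨ T
  step 6: T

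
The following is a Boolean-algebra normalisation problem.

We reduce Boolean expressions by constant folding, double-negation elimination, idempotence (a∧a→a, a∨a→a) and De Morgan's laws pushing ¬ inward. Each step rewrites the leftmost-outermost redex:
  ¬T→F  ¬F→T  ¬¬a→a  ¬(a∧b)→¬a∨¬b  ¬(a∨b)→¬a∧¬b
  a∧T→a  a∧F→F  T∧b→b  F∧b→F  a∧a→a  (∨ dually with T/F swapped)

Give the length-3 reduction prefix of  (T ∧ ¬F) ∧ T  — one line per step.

  start: (T ∧ ¬F) ∧ T
  step 1: T ∧ ¬F
  step 2: ¬F
  step 3: T

Answer: after 3 steps: T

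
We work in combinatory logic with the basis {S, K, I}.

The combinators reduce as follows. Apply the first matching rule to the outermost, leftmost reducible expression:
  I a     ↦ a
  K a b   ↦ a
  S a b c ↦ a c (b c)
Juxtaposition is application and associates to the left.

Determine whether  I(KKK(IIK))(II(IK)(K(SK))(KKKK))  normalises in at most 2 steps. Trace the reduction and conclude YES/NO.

  start: I(KKK(IIK))(II(IK)(K(SK))(KKKK))
  →1  KKK(IIK)(II(IK)(K(SK))(KKKK))
  →2  K(IIK)(II(IK)(K(SK))(KKKK))

Answer: NO — after 2 steps the term is K(IIK)(II(IK)(K(SK))(KKKK)), not yet normal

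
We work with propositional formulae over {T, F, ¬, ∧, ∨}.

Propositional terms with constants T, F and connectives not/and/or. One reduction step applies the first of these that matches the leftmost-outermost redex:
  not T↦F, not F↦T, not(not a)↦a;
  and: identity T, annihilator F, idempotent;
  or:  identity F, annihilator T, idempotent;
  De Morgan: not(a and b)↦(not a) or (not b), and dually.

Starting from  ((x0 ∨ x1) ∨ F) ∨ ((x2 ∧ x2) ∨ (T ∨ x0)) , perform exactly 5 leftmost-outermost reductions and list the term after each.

  start: ((x0 ∨ x1) ∨ F) ∨ ((x2 ∧ x2) ∨ (T ∨ x0))
  [1] (x0 ∨ x1) ∨ ((x2 ∧ x2) ∨ (T ∨ x0))
  [2] (x0 ∨ x1) ∨ (x2 ∨ (T ∨ x0))
  [3] (x0 ∨ x1) ∨ (x2 ∨ T)
  [4] (x0 ∨ x1) ∨ T
  [5] T

Answer: after 5 steps: T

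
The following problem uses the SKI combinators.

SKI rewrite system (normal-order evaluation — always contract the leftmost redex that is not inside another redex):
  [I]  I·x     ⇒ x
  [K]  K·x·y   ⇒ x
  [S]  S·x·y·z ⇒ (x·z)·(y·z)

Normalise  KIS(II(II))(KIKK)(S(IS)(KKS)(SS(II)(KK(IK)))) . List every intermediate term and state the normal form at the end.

  start: KIS(II(II))(KIKK)(S(IS)(KKS)(SS(II)(KK(IK))))
  [1] I(II(II))(KIKK)(S(IS)(KKS)(SS(II)(KK(IK))))
  [2] II(II)(KIKK)(S(IS)(KKS)(SS(II)(KK(IK))))
  [3] I(II)(KIKK)(S(IS)(KKS)(SS(II)(KK(IK))))
  [4] II(KIKK)(S(IS)(KKS)(SS(II)(KK(IK))))
  [5] I(KIKK)(S(IS)(KKS)(SS(II)(KK(IK))))
  [6] KIKK(S(IS)(KKS)(SS(II)(KK(IK))))
  [7] IK(S(IS)(KKS)(SS(II)(KK(IK))))
  [8] K(S(IS)(KKS)(SS(II)(KK(IK))))
  [9] K(IS(SS(II)(KK(IK)))(KKS(SS(II)(KK(IK)))))
  [10] K(S(SS(II)(KK(IK)))(KKS(SS(II)(KK(IK)))))
  [11] K(S(S(KK(IK))(II(KK(IK))))(KKS(SS(II)(KK(IK)))))
  [12] K(S(SK(II(KK(IK))))(KKS(SS(II)(KK(IK)))))
  [13] K(S(SK(I(KK(IK))))(KKS(SS(II)(KK(IK)))))
  [14] K(S(SK(KK(IK)))(KKS(SS(II)(KK(IK)))))
  [15] K(S(SKK)(KKS(SS(II)(KK(IK)))))
  [16] K(S(SKK)(K(SS(II)(KK(IK)))))
  [17] K(S(SKK)(K(S(KK(IK))(II(KK(IK))))))
  [18] K(S(SKK)(K(SK(II(KK(IK))))))
  [19] K(S(SKK)(K(SK(I(KK(IK))))))
  [20] K(S(SKK)(K(SK(KK(IK)))))
  [21] K(S(SKK)(K(SKK)))

Answer: normal form = K(S(SKK)(K(SKK)))  (in 21 steps)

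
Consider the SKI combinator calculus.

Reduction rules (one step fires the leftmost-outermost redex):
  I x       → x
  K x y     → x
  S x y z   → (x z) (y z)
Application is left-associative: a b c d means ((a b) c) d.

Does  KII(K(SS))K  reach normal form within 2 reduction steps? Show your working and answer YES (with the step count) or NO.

Answer: NO — after 2 steps the term is K(SS)K, not yet normal

Working:
  start: KII(K(SS))K
  →1  I(K(SS))K
  →2  K(SS)K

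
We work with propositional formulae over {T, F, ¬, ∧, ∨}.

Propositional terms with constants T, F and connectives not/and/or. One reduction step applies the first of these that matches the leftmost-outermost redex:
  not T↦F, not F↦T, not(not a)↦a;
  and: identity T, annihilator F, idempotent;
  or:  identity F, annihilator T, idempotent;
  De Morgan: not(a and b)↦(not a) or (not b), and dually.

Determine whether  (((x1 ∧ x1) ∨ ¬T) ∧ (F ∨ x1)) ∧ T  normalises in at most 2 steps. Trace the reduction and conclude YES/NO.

  start: (((x1 ∧ x1) ∨ ¬T) ∧ (F ∨ x1)) ∧ T
  step 1: ((x1 ∧ x1) ∨ ¬T) ∧ (F ∨ x1)
  step 2: (x1 ∨ ¬T) ∧ (F ∨ x1)

Answer: NO — after 2 steps the term is (x1 ∨ ¬T) ∧ (F ∨ x1), not yet normal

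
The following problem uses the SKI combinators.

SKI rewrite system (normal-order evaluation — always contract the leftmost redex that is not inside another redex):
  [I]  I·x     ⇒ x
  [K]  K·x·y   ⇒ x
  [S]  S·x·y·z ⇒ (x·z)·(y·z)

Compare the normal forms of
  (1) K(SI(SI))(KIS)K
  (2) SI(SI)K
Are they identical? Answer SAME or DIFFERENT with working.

Answer: SAME — A ⇓ K(SIK), B ⇓ K(SIK)

Working:
Term A:
  start: K(SI(SI))(KIS)K
  →1  SI(SI)K
  →2  IK(SIK)
  →3  K(SIK)

Term B:
  start: SI(SI)K
  →1  IK(SIK)
  →2  K(SIK)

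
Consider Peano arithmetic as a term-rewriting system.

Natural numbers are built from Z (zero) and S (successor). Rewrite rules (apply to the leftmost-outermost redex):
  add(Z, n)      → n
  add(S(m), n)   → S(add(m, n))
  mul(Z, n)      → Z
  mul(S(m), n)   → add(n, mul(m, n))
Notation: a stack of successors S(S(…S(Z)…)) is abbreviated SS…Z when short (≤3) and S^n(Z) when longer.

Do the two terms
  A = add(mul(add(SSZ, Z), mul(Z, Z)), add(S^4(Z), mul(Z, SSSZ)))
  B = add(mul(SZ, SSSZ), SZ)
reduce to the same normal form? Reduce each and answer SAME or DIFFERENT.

Answer: SAME — A ⇓ S^4(Z), B ⇓ S^4(Z)

Reduction:
Term A:
  start: add(mul(add(SSZ, Z), mul(Z, Z)), add(S^4(Z), mul(Z, SSSZ)))
  →1  add(mul(S(add(SZ, Z)), mul(Z, Z)), add(S^4(Z), mul(Z, SSSZ)))
  →2  add(add(mul(Z, Z), mul(add(SZ, Z), mul(Z, Z))), add(S^4(Z), mul(Z, SSSZ)))
  →3  add(add(Z, mul(add(SZ, Z), mul(Z, Z))), add(S^4(Z), mul(Z, SSSZ)))
  →4  add(mul(add(SZ, Z), mul(Z, Z)), add(S^4(Z), mul(Z, SSSZ)))
  →5  add(mul(S(add(Z, Z)), mul(Z, Z)), add(S^4(Z), mul(Z, SSSZ)))
  →6  add(add(mul(Z, Z), mul(add(Z, Z), mul(Z, Z))), add(S^4(Z), mul(Z, SSSZ)))
  →7  add(add(Z, mul(add(Z, Z), mul(Z, Z))), add(S^4(Z), mul(Z, SSSZ)))
  →8  add(mul(add(Z, Z), mul(Z, Z)), add(S^4(Z), mul(Z, SSSZ)))
  →9  add(mul(Z, mul(Z, Z)), add(S^4(Z), mul(Z, SSSZ)))
  →10  add(Z, add(S^4(Z), mul(Z, SSSZ)))
  →11  add(S^4(Z), mul(Z, SSSZ))
  →12  S(add(SSSZ, mul(Z, SSSZ)))
  →13  S(S(add(SSZ, mul(Z, SSSZ))))
  →14  S(S(S(add(SZ, mul(Z, SSSZ)))))
  →15  S(S(S(S(add(Z, mul(Z, SSSZ))))))
  →16  S(S(S(S(mul(Z, SSSZ)))))
  →17  S^4(Z)

Term B:
  start: add(mul(SZ, SSSZ), SZ)
  →1  add(add(SSSZ, mul(Z, SSSZ)), SZ)
  →2  add(S(add(SSZ, mul(Z, SSSZ))), SZ)
  →3  S(add(add(SSZ, mul(Z, SSSZ)), SZ))
  →4  S(add(S(add(SZ, mul(Z, SSSZ))), SZ))
  →5  S(S(add(add(SZ, mul(Z, SSSZ)), SZ)))
  →6  S(S(add(S(add(Z, mul(Z, SSSZ))), SZ)))
  →7  S(S(S(add(add(Z, mul(Z, SSSZ)), SZ))))
  →8  S(S(S(add(mul(Z, SSSZ), SZ))))
  →9  S(S(S(add(Z, SZ))))
  →10  S^4(Z)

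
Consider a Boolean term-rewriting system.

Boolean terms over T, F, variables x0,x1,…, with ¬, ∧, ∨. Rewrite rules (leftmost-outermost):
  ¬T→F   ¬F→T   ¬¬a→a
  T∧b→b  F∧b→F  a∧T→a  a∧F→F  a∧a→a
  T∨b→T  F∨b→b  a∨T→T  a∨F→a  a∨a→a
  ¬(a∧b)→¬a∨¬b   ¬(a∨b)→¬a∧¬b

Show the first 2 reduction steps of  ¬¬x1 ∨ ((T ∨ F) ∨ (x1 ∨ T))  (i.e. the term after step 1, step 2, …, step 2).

Answer: after 2 steps: x1 ∨ (T ∨ (x1 ∨ T))

Reduction:
  start: ¬¬x1 ∨ ((T ∨ F) ∨ (x1 ∨ T))
  →1  x1 ∨ ((T ∨ F) ∨ (x1 ∨ T))
  →2  x1 ∨ (T ∨ (x1 ∨ T))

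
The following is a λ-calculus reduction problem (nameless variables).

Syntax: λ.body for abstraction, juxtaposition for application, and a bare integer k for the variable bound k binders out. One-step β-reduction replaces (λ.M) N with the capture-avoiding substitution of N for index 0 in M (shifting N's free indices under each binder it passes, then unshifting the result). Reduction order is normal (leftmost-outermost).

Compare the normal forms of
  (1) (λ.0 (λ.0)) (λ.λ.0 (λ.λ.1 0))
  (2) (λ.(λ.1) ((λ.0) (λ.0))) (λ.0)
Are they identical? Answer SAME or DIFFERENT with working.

Answer: DIFFERENT — A ⇓ λ.0 (λ.λ.1 0), B ⇓ λ.0

Reduction:
Term A:
  start: (λ.0 (λ.0)) (λ.λ.0 (λ.λ.1 0))
  step 1: (λ.λ.0 (λ.λ.1 0)) (λ.0)
  step 2: λ.0 (λ.λ.1 0)

Term B:
  start: (λ.(λ.1) ((λ.0) (λ.0))) (λ.0)
  step 1: (λ.λ.0) ((λ.0) (λ.0))
  step 2: λ.0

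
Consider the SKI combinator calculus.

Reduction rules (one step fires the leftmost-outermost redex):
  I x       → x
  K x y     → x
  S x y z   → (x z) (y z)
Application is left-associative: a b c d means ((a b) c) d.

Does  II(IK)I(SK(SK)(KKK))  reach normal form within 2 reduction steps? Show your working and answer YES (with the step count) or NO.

Answer: NO — after 2 steps the term is IKI(SK(SK)(KKK)), not yet normal

Reduction:
  start: II(IK)I(SK(SK)(KKK))
  →1  I(IK)I(SK(SK)(KKK))
  →2  IKI(SK(SK)(KKK))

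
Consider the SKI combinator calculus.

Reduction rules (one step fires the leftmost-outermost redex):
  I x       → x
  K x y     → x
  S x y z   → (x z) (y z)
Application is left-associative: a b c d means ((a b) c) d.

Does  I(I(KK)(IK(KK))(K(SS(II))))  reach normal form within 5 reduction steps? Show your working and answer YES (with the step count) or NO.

  start: I(I(KK)(IK(KK))(K(SS(II))))
  step 1: I(KK)(IK(KK))(K(SS(II)))
  step 2: KK(IK(KK))(K(SS(II)))
  step 3: K(K(SS(II)))
  step 4: K(K(SSI))

Answer: YES — reaches normal form K(K(SSI)) in 4 ≤ 5 steps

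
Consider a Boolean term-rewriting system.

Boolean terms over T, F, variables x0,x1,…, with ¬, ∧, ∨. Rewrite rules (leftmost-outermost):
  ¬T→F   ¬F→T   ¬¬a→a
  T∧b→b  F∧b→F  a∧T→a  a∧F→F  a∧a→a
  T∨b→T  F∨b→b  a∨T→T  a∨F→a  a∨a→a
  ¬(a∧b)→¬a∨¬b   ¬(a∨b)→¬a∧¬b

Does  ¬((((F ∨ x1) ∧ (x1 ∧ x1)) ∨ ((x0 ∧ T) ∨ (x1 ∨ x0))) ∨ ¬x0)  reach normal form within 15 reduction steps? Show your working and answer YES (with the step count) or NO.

Answer: YES — reaches normal form (¬x1 ∧ (¬x0 ∧ (¬x1 ∧ ¬x0))) ∧ x0 in 15 ≤ 15 steps

Derivation:
  start: ¬((((F ∨ x1) ∧ (x1 ∧ x1)) ∨ ((x0 ∧ T) ∨ (x1 ∨ x0))) ∨ ¬x0)
  [1] ¬(((F ∨ x1) ∧ (x1 ∧ x1)) ∨ ((x0 ∧ T) ∨ (x1 ∨ x0))) ∧ ¬¬x0
  [2] (¬((F ∨ x1) ∧ (x1 ∧ x1)) ∧ ¬((x0 ∧ T) ∨ (x1 ∨ x0))) ∧ ¬¬x0
  [3] ((¬(F ∨ x1) ∨ ¬(x1 ∧ x1)) ∧ ¬((x0 ∧ T) ∨ (x1 ∨ x0))) ∧ ¬¬x0
  [4] (((¬F ∧ ¬x1) ∨ ¬(x1 ∧ x1)) ∧ ¬((x0 ∧ T) ∨ (x1 ∨ x0))) ∧ ¬¬x0
  [5] (((T ∧ ¬x1) ∨ ¬(x1 ∧ x1)) ∧ ¬((x0 ∧ T) ∨ (x1 ∨ x0))) ∧ ¬¬x0
  [6] ((¬x1 ∨ ¬(x1 ∧ x1)) ∧ ¬((x0 ∧ T) ∨ (x1 ∨ x0))) ∧ ¬¬x0
  [7] ((¬x1 ∨ (¬x1 ∨ ¬x1)) ∧ ¬((x0 ∧ T) ∨ (x1 ∨ x0))) ∧ ¬¬x0
  [8] ((¬x1 ∨ ¬x1) ∧ ¬((x0 ∧ T) ∨ (x1 ∨ x0))) ∧ ¬¬x0
  [9] (¬x1 ∧ ¬((x0 ∧ T) ∨ (x1 ∨ x0))) ∧ ¬¬x0
  [10] (¬x1 ∧ (¬(x0 ∧ T) ∧ ¬(x1 ∨ x0))) ∧ ¬¬x0
  [11] (¬x1 ∧ ((¬x0 ∨ ¬T) ∧ ¬(x1 ∨ x0))) ∧ ¬¬x0
  [12] (¬x1 ∧ ((¬x0 ∨ F) ∧ ¬(x1 ∨ x0))) ∧ ¬¬x0
  [13] (¬x1 ∧ (¬x0 ∧ ¬(x1 ∨ x0))) ∧ ¬¬x0
  [14] (¬x1 ∧ (¬x0 ∧ (¬x1 ∧ ¬x0))) ∧ ¬¬x0
  [15] (¬x1 ∧ (¬x0 ∧ (¬x1 ∧ ¬x0))) ∧ x0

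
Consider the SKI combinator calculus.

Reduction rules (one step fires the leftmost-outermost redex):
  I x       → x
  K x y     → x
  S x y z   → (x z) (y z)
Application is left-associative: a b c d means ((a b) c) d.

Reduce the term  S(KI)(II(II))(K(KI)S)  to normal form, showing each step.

  start: S(KI)(II(II))(K(KI)S)
  [1] KI(K(KI)S)(II(II)(K(KI)S))
  [2] I(II(II)(K(KI)S))
  [3] II(II)(K(KI)S)
  [4] I(II)(K(KI)S)
  [5] II(K(KI)S)
  [6] I(K(KI)S)
  [7] K(KI)S
  [8] KI

Answer: normal form = KI  (in 8 steps)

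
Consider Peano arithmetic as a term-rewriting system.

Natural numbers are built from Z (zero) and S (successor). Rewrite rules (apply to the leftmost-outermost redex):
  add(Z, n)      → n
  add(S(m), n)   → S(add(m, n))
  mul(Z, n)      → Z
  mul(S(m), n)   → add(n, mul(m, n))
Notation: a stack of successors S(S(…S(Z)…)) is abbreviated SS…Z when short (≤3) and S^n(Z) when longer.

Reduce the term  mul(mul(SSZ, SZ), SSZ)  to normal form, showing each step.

Answer: normal form = S^4(Z)  (in 16 steps)

Working:
  start: mul(mul(SSZ, SZ), SSZ)
  [1] mul(add(SZ, mul(SZ, SZ)), SSZ)
  [2] mul(S(add(Z, mul(SZ, SZ))), SSZ)
  [3] add(SSZ, mul(add(Z, mul(SZ, SZ)), SSZ))
  [4] S(add(SZ, mul(add(Z, mul(SZ, SZ)), SSZ)))
  [5] S(S(add(Z, mul(add(Z, mul(SZ, SZ)), SSZ))))
  [6] S(S(mul(add(Z, mul(SZ, SZ)), SSZ)))
  [7] S(S(mul(mul(SZ, SZ), SSZ)))
  [8] S(S(mul(add(SZ, mul(Z, SZ)), SSZ)))
  [9] S(S(mul(S(add(Z, mul(Z, SZ))), SSZ)))
  [10] S(S(add(SSZ, mul(add(Z, mul(Z, SZ)), SSZ))))
  [11] S(S(S(add(SZ, mul(add(Z, mul(Z, SZ)), SSZ)))))
  [12] S(S(S(S(add(Z, mul(add(Z, mul(Z, SZ)), SSZ))))))
  [13] S(S(S(S(mul(add(Z, mul(Z, SZ)), SSZ)))))
  [14] S(S(S(S(mul(mul(Z, SZ), SSZ)))))
  [15] S(S(S(S(mul(Z, SSZ)))))
  [16] S^4(Z)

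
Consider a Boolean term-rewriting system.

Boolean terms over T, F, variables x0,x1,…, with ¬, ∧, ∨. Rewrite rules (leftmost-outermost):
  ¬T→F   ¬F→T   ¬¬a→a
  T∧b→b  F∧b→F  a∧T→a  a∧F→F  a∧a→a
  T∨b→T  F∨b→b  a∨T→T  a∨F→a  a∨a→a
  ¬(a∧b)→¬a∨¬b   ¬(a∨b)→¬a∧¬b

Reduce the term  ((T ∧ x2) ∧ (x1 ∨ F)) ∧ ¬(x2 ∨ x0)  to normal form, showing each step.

  start: ((T ∧ x2) ∧ (x1 ∨ F)) ∧ ¬(x2 ∨ x0)
  [1] (x2 ∧ (x1 ∨ F)) ∧ ¬(x2 ∨ x0)
  [2] (x2 ∧ x1) ∧ ¬(x2 ∨ x0)
  [3] (x2 ∧ x1) ∧ (¬x2 ∧ ¬x0)

Answer: normal form = (x2 ∧ x1) ∧ (¬x2 ∧ ¬x0)  (in 3 steps)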